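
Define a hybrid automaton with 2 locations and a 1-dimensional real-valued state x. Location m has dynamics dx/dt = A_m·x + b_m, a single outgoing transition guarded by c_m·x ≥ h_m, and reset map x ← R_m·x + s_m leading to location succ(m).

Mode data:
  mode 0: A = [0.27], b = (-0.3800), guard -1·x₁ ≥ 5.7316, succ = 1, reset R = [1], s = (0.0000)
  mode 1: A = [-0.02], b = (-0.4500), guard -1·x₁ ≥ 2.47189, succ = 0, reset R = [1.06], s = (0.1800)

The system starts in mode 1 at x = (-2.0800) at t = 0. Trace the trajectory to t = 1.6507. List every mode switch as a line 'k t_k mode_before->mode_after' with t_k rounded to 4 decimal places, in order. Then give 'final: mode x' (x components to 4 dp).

Mode 1: guard c·x = 2.4719 hit at Δt = 0.9689 (t = 0.9689), x⁻ = (-2.4719) → reset → x⁺ = (-2.4402), jump to mode 0
Mode 0: flow for 0.6818 to horizon, guard not reached → x = (-3.2179)

1 0.9689 1->0
final: 0 -3.2179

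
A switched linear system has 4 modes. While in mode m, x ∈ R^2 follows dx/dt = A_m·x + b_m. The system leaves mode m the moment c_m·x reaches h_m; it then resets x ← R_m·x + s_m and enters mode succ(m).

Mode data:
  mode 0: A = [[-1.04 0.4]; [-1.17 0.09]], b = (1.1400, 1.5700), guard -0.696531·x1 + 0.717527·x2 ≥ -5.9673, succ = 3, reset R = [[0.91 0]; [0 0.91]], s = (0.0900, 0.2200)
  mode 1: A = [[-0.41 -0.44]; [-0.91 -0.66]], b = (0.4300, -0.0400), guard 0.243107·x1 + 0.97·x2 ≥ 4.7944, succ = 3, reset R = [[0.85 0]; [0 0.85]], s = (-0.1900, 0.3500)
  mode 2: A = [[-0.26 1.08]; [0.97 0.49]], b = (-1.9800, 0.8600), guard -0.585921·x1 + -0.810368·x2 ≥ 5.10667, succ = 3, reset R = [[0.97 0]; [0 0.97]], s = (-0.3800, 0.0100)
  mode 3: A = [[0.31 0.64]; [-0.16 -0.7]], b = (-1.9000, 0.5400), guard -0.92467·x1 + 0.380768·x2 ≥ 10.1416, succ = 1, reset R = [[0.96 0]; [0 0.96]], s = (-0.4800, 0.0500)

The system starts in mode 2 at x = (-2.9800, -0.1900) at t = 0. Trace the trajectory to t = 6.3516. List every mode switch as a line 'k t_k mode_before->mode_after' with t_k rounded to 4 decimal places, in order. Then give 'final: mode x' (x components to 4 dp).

Mode 2: guard c·x = 5.1067 hit at Δt = 0.7654 (t = 0.7654), x⁻ = (-4.8282, -2.8107) → reset → x⁺ = (-5.0634, -2.7164), jump to mode 3
Mode 3: guard c·x = 10.1416 hit at Δt = 1.1394 (t = 1.9048), x⁻ = (-10.8649, 0.2498) → reset → x⁺ = (-10.9103, 0.2898), jump to mode 1
Mode 1: guard c·x = 4.7944 hit at Δt = 1.2414 (t = 3.1462), x⁻ = (-8.1085, 6.9749) → reset → x⁺ = (-7.0822, 6.2787), jump to mode 3
Mode 3: guard c·x = 10.1416 hit at Δt = 1.7382 (t = 4.8844), x⁻ = (-9.4376, 3.7161) → reset → x⁺ = (-9.5401, 3.6175), jump to mode 1
Mode 1: guard c·x = 4.7944 hit at Δt = 0.7920 (t = 5.6763), x⁻ = (-8.2789, 7.0176) → reset → x⁺ = (-7.2271, 6.3150), jump to mode 3
Mode 3: flow for 0.6753 to horizon, guard not reached → x = (-7.6671, 4.8644)

1 0.7654 2->3
2 1.9048 3->1
3 3.1462 1->3
4 4.8844 3->1
5 5.6763 1->3
final: 3 -7.6671 4.8644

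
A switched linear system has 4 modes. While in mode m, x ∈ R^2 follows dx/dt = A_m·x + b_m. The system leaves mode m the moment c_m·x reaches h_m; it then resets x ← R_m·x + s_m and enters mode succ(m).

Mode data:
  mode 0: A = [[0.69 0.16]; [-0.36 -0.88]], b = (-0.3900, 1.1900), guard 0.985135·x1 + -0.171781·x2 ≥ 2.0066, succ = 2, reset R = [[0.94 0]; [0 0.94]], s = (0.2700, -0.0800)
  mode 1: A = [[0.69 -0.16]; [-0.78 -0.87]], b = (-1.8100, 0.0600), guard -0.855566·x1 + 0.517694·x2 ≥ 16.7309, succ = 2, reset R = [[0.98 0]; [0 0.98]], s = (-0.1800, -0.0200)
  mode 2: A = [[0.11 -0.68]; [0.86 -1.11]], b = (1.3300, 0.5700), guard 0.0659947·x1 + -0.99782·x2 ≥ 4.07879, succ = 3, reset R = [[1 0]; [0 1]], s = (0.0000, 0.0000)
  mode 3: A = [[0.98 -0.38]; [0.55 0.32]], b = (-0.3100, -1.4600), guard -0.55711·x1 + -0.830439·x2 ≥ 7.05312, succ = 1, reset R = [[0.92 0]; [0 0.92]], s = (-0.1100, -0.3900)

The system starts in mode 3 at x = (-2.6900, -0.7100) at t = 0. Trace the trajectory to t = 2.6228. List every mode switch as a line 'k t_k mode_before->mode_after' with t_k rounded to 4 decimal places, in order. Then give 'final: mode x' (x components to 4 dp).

Mode 3: guard c·x = 7.0531 hit at Δt = 0.8860 (t = 0.8860), x⁻ = (-5.6637, -4.6937) → reset → x⁺ = (-5.3206, -4.7082), jump to mode 1
Mode 1: guard c·x = 16.7309 hit at Δt = 1.2838 (t = 2.1698), x⁻ = (-16.4674, 5.1034) → reset → x⁺ = (-16.3180, 4.9813), jump to mode 2
Mode 2: flow for 0.4530 to horizon, guard not reached → x = (-16.9387, -1.9365)

1 0.8860 3->1
2 2.1698 1->2
final: 2 -16.9387 -1.9365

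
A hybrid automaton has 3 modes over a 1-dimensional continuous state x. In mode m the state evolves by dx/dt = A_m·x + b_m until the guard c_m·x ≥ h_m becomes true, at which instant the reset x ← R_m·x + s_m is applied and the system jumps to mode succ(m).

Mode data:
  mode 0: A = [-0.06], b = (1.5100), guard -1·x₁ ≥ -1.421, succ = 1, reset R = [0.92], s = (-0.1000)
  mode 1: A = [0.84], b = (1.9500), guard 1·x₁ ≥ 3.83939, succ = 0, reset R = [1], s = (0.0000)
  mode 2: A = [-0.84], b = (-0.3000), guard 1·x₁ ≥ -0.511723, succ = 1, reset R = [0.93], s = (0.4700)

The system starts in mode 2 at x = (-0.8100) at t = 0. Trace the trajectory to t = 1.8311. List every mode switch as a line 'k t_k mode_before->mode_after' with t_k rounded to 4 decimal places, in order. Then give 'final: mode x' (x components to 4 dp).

1 1.2796 2->1
final: 1 1.3585

Mode 2: guard c·x = -0.5117 hit at Δt = 1.2796 (t = 1.2796), x⁻ = (-0.5117) → reset → x⁺ = (-0.0059), jump to mode 1
Mode 1: flow for 0.5515 to horizon, guard not reached → x = (1.3585)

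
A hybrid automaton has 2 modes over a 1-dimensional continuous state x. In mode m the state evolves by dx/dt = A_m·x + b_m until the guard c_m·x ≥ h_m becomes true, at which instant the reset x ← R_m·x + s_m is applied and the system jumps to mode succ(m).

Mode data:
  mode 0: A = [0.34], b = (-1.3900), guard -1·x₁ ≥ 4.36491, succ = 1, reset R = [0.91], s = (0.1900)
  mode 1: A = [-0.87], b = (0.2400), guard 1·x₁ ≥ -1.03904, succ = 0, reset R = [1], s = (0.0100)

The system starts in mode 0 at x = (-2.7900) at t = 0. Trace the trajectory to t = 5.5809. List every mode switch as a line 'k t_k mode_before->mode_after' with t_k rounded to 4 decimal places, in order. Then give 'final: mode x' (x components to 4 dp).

Mode 0: guard c·x = 4.3649 hit at Δt = 0.6064 (t = 0.6064), x⁻ = (-4.3649) → reset → x⁺ = (-3.7821), jump to mode 1
Mode 1: guard c·x = -1.0390 hit at Δt = 1.2953 (t = 1.9017), x⁻ = (-1.0390) → reset → x⁺ = (-1.0290), jump to mode 0
Mode 0: guard c·x = 4.3649 hit at Δt = 1.4762 (t = 3.3779), x⁻ = (-4.3649) → reset → x⁺ = (-3.7821), jump to mode 1
Mode 1: guard c·x = -1.0390 hit at Δt = 1.2953 (t = 4.6732), x⁻ = (-1.0390) → reset → x⁺ = (-1.0290), jump to mode 0
Mode 0: flow for 0.9077 to horizon, guard not reached → x = (-2.8791)

1 0.6064 0->1
2 1.9017 1->0
3 3.3779 0->1
4 4.6732 1->0
final: 0 -2.8791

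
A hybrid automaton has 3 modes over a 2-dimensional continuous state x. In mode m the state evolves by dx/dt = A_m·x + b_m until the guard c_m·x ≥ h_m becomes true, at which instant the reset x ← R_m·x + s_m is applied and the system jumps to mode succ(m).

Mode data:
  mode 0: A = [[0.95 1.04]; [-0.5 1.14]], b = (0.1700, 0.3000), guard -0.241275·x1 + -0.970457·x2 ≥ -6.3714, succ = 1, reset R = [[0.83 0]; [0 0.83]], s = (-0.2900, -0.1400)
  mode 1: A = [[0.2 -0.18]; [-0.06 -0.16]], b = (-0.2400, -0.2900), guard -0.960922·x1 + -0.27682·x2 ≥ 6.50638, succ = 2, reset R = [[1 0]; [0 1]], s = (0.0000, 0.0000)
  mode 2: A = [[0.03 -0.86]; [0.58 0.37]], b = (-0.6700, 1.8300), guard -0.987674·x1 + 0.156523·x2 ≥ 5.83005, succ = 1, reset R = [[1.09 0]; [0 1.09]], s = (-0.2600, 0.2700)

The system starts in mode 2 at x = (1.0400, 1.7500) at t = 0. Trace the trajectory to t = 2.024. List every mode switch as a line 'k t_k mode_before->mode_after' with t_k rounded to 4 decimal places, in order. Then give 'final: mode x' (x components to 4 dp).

1 1.5294 2->1
final: 1 -7.0509 5.6261

Mode 2: guard c·x = 5.8300 hit at Δt = 1.5294 (t = 1.5294), x⁻ = (-5.0638, 5.2940) → reset → x⁺ = (-5.7796, 6.0405), jump to mode 1
Mode 1: flow for 0.4946 to horizon, guard not reached → x = (-7.0509, 5.6261)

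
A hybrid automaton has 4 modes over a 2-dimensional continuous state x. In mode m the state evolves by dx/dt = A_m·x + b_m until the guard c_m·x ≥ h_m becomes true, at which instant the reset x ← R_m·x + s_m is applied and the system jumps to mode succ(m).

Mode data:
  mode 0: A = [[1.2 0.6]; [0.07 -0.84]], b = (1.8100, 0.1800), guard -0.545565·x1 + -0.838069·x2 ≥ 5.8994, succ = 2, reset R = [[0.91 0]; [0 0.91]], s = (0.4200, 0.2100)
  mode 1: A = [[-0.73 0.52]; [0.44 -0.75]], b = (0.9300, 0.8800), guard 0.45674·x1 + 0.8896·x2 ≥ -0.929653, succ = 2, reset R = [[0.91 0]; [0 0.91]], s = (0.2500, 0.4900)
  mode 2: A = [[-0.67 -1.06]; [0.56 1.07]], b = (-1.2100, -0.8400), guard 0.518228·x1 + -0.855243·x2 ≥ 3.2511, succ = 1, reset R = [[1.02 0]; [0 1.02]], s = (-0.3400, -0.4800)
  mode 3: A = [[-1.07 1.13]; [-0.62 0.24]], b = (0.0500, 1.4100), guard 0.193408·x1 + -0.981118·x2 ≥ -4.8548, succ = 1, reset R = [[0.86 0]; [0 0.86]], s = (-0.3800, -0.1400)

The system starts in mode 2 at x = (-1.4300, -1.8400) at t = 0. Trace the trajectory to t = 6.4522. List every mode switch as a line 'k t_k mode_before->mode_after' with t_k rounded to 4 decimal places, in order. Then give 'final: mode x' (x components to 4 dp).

Mode 2: guard c·x = 3.2511 hit at Δt = 0.4843 (t = 0.4843), x⁻ = (-0.2658, -3.9624) → reset → x⁺ = (-0.6111, -4.5217), jump to mode 1
Mode 1: guard c·x = -0.9297 hit at Δt = 1.5391 (t = 2.0234), x⁻ = (-0.3292, -0.8760) → reset → x⁺ = (-0.0496, -0.3072), jump to mode 2
Mode 2: guard c·x = 3.2511 hit at Δt = 1.2372 (t = 3.2606), x⁻ = (0.5575, -3.4636) → reset → x⁺ = (0.2287, -4.0128), jump to mode 1
Mode 1: guard c·x = -0.9297 hit at Δt = 1.1563 (t = 4.4169), x⁻ = (-0.0283, -1.0305) → reset → x⁺ = (0.2242, -0.4477), jump to mode 2
Mode 2: guard c·x = 3.2511 hit at Δt = 1.1809 (t = 5.5978), x⁻ = (0.6934, -3.3812) → reset → x⁺ = (0.3673, -3.9288), jump to mode 1
Mode 1: flow for 0.8544 to horizon, guard not reached → x = (-0.0227, -1.5021)

1 0.4843 2->1
2 2.0234 1->2
3 3.2606 2->1
4 4.4169 1->2
5 5.5978 2->1
final: 1 -0.0227 -1.5021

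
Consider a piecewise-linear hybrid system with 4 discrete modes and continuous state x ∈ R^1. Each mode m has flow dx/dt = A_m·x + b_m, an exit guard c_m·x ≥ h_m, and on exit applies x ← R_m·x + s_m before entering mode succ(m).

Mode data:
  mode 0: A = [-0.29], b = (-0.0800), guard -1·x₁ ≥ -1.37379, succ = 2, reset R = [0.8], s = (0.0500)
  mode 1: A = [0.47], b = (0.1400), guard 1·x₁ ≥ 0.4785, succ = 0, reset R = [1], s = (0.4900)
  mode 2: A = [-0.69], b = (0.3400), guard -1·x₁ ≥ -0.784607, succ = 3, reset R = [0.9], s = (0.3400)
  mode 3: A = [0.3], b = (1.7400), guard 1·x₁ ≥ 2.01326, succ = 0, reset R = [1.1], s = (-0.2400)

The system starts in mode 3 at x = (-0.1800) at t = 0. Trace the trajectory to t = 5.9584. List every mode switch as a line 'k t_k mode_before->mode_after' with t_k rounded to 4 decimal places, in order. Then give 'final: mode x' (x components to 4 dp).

1 1.0983 3->0
2 2.1692 0->2
3 3.3436 2->3
4 3.7841 3->0
5 4.8550 0->2
final: 2 0.7993

Mode 3: guard c·x = 2.0133 hit at Δt = 1.0983 (t = 1.0983), x⁻ = (2.0133) → reset → x⁺ = (1.9746), jump to mode 0
Mode 0: guard c·x = -1.3738 hit at Δt = 1.0709 (t = 2.1692), x⁻ = (1.3738) → reset → x⁺ = (1.1490), jump to mode 2
Mode 2: guard c·x = -0.7846 hit at Δt = 1.1744 (t = 3.3436), x⁻ = (0.7846) → reset → x⁺ = (1.0461), jump to mode 3
Mode 3: guard c·x = 2.0133 hit at Δt = 0.4405 (t = 3.7841), x⁻ = (2.0133) → reset → x⁺ = (1.9746), jump to mode 0
Mode 0: guard c·x = -1.3738 hit at Δt = 1.0709 (t = 4.8550), x⁻ = (1.3738) → reset → x⁺ = (1.1490), jump to mode 2
Mode 2: flow for 1.1034 to horizon, guard not reached → x = (0.7993)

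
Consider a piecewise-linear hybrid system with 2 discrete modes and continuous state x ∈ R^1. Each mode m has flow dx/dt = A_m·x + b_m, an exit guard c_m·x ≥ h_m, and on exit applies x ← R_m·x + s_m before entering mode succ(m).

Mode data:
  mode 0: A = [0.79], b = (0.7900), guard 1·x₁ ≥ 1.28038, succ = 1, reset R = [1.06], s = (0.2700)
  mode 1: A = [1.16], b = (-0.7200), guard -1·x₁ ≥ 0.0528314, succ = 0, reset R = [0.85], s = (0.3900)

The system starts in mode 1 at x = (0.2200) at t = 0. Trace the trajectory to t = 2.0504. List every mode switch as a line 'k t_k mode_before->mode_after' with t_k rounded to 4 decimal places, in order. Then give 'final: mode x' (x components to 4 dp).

1 0.4477 1->0
2 1.1159 0->1
final: 1 3.5965

Mode 1: guard c·x = 0.0528 hit at Δt = 0.4477 (t = 0.4477), x⁻ = (-0.0528) → reset → x⁺ = (0.3451), jump to mode 0
Mode 0: guard c·x = 1.2804 hit at Δt = 0.6682 (t = 1.1159), x⁻ = (1.2804) → reset → x⁺ = (1.6272), jump to mode 1
Mode 1: flow for 0.9345 to horizon, guard not reached → x = (3.5965)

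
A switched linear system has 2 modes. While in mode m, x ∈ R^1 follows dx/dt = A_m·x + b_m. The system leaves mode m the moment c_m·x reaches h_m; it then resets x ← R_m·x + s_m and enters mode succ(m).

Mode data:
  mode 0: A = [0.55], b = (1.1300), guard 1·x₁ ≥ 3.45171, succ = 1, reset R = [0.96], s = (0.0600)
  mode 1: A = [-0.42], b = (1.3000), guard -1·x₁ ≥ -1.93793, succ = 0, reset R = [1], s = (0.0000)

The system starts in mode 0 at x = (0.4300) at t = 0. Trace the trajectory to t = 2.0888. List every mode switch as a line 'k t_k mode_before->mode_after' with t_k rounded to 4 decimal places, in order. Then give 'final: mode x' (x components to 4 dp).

1 1.4469 0->1
final: 1 3.3079

Mode 0: guard c·x = 3.4517 hit at Δt = 1.4469 (t = 1.4469), x⁻ = (3.4517) → reset → x⁺ = (3.3736), jump to mode 1
Mode 1: flow for 0.6419 to horizon, guard not reached → x = (3.3079)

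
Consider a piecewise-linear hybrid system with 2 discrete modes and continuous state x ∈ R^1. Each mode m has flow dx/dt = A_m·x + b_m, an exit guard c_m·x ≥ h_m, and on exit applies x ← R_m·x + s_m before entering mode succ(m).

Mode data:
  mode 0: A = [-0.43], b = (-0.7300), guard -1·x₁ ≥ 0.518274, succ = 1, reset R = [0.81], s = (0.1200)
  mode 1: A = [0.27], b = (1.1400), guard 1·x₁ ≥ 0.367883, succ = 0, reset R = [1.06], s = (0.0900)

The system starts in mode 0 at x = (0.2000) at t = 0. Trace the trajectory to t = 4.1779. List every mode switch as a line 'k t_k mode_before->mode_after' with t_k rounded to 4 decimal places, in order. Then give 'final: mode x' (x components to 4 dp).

1 1.1061 0->1
2 1.6883 1->0
3 3.1144 0->1
4 3.6966 1->0
final: 0 0.0729

Mode 0: guard c·x = 0.5183 hit at Δt = 1.1061 (t = 1.1061), x⁻ = (-0.5183) → reset → x⁺ = (-0.2998), jump to mode 1
Mode 1: guard c·x = 0.3679 hit at Δt = 0.5822 (t = 1.6883), x⁻ = (0.3679) → reset → x⁺ = (0.4800), jump to mode 0
Mode 0: guard c·x = 0.5183 hit at Δt = 1.4261 (t = 3.1144), x⁻ = (-0.5183) → reset → x⁺ = (-0.2998), jump to mode 1
Mode 1: guard c·x = 0.3679 hit at Δt = 0.5822 (t = 3.6966), x⁻ = (0.3679) → reset → x⁺ = (0.4800), jump to mode 0
Mode 0: flow for 0.4813 to horizon, guard not reached → x = (0.0729)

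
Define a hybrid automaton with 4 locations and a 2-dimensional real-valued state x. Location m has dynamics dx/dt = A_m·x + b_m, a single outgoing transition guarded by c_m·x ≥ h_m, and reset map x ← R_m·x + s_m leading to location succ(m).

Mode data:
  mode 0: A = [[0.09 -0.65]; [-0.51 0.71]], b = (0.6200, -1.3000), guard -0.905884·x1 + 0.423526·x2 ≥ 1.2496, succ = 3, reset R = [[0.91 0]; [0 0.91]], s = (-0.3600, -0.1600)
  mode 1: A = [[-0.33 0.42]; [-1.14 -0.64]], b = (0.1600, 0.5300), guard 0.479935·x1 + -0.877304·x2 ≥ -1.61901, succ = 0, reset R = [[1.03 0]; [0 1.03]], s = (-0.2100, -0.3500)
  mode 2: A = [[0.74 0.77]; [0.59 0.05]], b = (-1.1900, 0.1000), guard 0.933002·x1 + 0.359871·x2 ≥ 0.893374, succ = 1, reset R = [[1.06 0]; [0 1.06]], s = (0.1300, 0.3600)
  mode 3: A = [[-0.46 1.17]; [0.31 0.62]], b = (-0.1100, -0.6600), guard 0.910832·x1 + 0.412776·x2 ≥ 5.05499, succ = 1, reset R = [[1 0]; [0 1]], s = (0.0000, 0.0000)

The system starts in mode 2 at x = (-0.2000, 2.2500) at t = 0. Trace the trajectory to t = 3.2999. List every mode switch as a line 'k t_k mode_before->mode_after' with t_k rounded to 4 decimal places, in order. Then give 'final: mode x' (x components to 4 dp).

Mode 2: guard c·x = 0.8934 hit at Δt = 0.5055 (t = 0.5055), x⁻ = (0.0573, 2.3339) → reset → x⁺ = (0.1908, 2.8339), jump to mode 1
Mode 1: guard c·x = -1.6190 hit at Δt = 0.4104 (t = 0.9159), x⁻ = (0.6324, 2.1914) → reset → x⁺ = (0.4414, 1.9071), jump to mode 0
Mode 0: guard c·x = 1.2496 hit at Δt = 1.5357 (t = 2.4516), x⁻ = (-0.4694, 1.9466) → reset → x⁺ = (-0.7871, 1.6114), jump to mode 3
Mode 3: flow for 0.8483 to horizon, guard not reached → x = (0.8338, 1.9812)

1 0.5055 2->1
2 0.9159 1->0
3 2.4516 0->3
final: 3 0.8338 1.9812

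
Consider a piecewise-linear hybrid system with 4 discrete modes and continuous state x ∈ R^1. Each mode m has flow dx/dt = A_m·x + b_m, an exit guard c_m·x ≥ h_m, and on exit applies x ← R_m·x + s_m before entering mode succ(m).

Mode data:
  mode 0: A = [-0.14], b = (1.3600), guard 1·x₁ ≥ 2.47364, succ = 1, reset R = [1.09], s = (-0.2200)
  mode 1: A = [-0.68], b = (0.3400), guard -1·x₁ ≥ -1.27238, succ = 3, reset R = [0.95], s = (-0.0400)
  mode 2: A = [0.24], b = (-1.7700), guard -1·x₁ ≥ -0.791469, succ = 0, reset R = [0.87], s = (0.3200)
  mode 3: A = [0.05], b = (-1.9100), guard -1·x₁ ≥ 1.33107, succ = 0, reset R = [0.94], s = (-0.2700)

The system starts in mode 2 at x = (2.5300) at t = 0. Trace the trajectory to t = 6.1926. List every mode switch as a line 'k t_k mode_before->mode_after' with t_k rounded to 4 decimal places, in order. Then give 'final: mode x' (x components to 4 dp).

Mode 2: guard c·x = -0.7915 hit at Δt = 1.2776 (t = 1.2776), x⁻ = (0.7915) → reset → x⁺ = (1.0086), jump to mode 0
Mode 0: guard c·x = 2.4736 hit at Δt = 1.3162 (t = 2.5938), x⁻ = (2.4736) → reset → x⁺ = (2.4763), jump to mode 1
Mode 1: guard c·x = -1.2724 hit at Δt = 1.3816 (t = 3.9754), x⁻ = (1.2724) → reset → x⁺ = (1.1688), jump to mode 3
Mode 3: guard c·x = 1.3311 hit at Δt = 1.3065 (t = 5.2819), x⁻ = (-1.3311) → reset → x⁺ = (-1.5212), jump to mode 0
Mode 0: flow for 0.9107 to horizon, guard not reached → x = (-0.1763)

1 1.2776 2->0
2 2.5938 0->1
3 3.9754 1->3
4 5.2819 3->0
final: 0 -0.1763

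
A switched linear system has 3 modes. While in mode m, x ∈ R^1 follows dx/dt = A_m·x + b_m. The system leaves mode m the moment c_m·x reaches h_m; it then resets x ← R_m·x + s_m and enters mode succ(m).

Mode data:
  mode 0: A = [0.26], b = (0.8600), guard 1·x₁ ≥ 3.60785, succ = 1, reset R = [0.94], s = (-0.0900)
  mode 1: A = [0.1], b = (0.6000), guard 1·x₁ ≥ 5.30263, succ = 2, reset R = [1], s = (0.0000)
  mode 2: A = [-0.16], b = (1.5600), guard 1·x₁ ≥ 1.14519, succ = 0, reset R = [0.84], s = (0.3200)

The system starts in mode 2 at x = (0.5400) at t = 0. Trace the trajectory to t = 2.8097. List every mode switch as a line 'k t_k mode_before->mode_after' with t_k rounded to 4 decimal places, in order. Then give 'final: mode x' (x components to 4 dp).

1 0.4248 2->0
2 2.0016 0->1
final: 1 4.0842

Mode 2: guard c·x = 1.1452 hit at Δt = 0.4248 (t = 0.4248), x⁻ = (1.1452) → reset → x⁺ = (1.2820), jump to mode 0
Mode 0: guard c·x = 3.6079 hit at Δt = 1.5768 (t = 2.0016), x⁻ = (3.6079) → reset → x⁺ = (3.3014), jump to mode 1
Mode 1: flow for 0.8081 to horizon, guard not reached → x = (4.0842)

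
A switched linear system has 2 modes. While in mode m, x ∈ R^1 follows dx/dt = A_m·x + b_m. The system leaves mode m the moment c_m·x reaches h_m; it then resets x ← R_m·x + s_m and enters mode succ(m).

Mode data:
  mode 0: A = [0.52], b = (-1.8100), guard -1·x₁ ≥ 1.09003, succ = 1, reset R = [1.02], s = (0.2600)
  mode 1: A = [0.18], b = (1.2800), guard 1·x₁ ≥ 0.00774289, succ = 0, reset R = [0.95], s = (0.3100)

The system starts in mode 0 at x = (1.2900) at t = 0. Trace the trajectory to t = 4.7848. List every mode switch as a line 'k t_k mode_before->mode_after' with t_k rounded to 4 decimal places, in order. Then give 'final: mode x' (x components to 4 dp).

1 1.4143 0->1
2 2.1292 1->0
3 2.8370 0->1
4 3.5519 1->0
5 4.2596 0->1
final: 1 -0.2313

Mode 0: guard c·x = 1.0900 hit at Δt = 1.4143 (t = 1.4143), x⁻ = (-1.0900) → reset → x⁺ = (-0.8518), jump to mode 1
Mode 1: guard c·x = 0.0077 hit at Δt = 0.7149 (t = 2.1292), x⁻ = (0.0077) → reset → x⁺ = (0.3174), jump to mode 0
Mode 0: guard c·x = 1.0900 hit at Δt = 0.7078 (t = 2.8370), x⁻ = (-1.0900) → reset → x⁺ = (-0.8518), jump to mode 1
Mode 1: guard c·x = 0.0077 hit at Δt = 0.7149 (t = 3.5519), x⁻ = (0.0077) → reset → x⁺ = (0.3174), jump to mode 0
Mode 0: guard c·x = 1.0900 hit at Δt = 0.7078 (t = 4.2596), x⁻ = (-1.0900) → reset → x⁺ = (-0.8518), jump to mode 1
Mode 1: flow for 0.5252 to horizon, guard not reached → x = (-0.2313)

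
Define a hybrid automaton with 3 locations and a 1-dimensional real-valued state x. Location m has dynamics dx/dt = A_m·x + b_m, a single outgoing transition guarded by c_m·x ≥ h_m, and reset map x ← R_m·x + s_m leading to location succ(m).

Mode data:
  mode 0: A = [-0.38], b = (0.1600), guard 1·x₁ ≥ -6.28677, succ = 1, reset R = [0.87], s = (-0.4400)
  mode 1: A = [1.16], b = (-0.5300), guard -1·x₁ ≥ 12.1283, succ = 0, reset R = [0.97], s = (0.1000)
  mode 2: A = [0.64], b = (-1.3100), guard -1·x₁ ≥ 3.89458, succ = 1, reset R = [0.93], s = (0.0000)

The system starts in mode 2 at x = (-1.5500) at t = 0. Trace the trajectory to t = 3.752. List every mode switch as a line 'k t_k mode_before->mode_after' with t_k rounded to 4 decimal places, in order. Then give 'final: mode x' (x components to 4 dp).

1 0.7842 2->1
2 1.7555 1->0
3 3.3048 0->1
final: 1 -10.2383

Mode 2: guard c·x = 3.8946 hit at Δt = 0.7842 (t = 0.7842), x⁻ = (-3.8946) → reset → x⁺ = (-3.6220), jump to mode 1
Mode 1: guard c·x = 12.1283 hit at Δt = 0.9713 (t = 1.7555), x⁻ = (-12.1283) → reset → x⁺ = (-11.6645), jump to mode 0
Mode 0: guard c·x = -6.2868 hit at Δt = 1.5493 (t = 3.3048), x⁻ = (-6.2868) → reset → x⁺ = (-5.9095), jump to mode 1
Mode 1: flow for 0.4472 to horizon, guard not reached → x = (-10.2383)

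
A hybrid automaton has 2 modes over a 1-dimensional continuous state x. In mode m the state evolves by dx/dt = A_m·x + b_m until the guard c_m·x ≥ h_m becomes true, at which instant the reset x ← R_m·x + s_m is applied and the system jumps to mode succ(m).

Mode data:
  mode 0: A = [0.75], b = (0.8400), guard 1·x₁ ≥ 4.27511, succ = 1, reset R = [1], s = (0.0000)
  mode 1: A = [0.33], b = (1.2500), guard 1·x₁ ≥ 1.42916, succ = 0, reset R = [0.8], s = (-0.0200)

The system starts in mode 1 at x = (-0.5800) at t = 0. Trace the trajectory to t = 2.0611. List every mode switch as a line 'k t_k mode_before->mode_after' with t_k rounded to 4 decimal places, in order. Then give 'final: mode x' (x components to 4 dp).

Mode 1: guard c·x = 1.4292 hit at Δt = 1.4737 (t = 1.4737), x⁻ = (1.4292) → reset → x⁺ = (1.1233), jump to mode 0
Mode 0: flow for 0.5874 to horizon, guard not reached → x = (2.3652)

1 1.4737 1->0
final: 0 2.3652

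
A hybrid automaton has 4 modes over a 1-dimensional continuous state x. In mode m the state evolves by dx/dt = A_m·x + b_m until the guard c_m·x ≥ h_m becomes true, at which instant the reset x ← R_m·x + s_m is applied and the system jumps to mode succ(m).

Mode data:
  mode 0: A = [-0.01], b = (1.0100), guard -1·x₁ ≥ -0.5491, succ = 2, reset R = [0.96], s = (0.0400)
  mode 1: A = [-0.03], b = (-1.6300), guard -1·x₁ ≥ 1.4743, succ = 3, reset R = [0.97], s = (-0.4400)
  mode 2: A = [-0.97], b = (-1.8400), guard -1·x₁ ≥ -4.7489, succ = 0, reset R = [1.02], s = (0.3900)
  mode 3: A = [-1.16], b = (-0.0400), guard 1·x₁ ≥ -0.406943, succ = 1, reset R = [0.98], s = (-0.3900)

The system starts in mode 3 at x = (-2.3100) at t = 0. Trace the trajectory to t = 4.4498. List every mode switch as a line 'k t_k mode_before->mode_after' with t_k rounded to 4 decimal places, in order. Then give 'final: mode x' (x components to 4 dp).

1 1.5602 3->1
2 1.9897 1->3
3 3.3647 3->1
4 3.7942 1->3
final: 3 -0.8925

Mode 3: guard c·x = -0.4069 hit at Δt = 1.5602 (t = 1.5602), x⁻ = (-0.4069) → reset → x⁺ = (-0.7888), jump to mode 1
Mode 1: guard c·x = 1.4743 hit at Δt = 0.4295 (t = 1.9897), x⁻ = (-1.4743) → reset → x⁺ = (-1.8701), jump to mode 3
Mode 3: guard c·x = -0.4069 hit at Δt = 1.3750 (t = 3.3647), x⁻ = (-0.4069) → reset → x⁺ = (-0.7888), jump to mode 1
Mode 1: guard c·x = 1.4743 hit at Δt = 0.4295 (t = 3.7942), x⁻ = (-1.4743) → reset → x⁺ = (-1.8701), jump to mode 3
Mode 3: flow for 0.6556 to horizon, guard not reached → x = (-0.8925)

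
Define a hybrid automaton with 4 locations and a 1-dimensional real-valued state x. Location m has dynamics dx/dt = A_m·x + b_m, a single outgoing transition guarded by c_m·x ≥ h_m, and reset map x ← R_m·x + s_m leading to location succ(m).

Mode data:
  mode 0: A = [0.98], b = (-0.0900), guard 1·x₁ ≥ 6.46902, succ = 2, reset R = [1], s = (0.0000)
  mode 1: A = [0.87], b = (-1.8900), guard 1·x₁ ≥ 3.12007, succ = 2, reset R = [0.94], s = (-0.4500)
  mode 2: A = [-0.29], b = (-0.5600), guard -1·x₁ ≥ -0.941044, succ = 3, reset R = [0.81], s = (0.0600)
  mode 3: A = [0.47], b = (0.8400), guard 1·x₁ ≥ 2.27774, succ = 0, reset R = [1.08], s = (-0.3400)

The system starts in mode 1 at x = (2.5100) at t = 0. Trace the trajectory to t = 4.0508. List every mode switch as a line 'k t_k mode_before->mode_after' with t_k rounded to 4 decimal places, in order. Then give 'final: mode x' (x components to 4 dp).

1 1.1864 1->2
2 2.6682 2->3
3 3.6113 3->0
final: 0 3.2118

Mode 1: guard c·x = 3.1201 hit at Δt = 1.1864 (t = 1.1864), x⁻ = (3.1201) → reset → x⁺ = (2.4829), jump to mode 2
Mode 2: guard c·x = -0.9410 hit at Δt = 1.4818 (t = 2.6682), x⁻ = (0.9410) → reset → x⁺ = (0.8222), jump to mode 3
Mode 3: guard c·x = 2.2777 hit at Δt = 0.9431 (t = 3.6113), x⁻ = (2.2777) → reset → x⁺ = (2.1200), jump to mode 0
Mode 0: flow for 0.4395 to horizon, guard not reached → x = (3.2118)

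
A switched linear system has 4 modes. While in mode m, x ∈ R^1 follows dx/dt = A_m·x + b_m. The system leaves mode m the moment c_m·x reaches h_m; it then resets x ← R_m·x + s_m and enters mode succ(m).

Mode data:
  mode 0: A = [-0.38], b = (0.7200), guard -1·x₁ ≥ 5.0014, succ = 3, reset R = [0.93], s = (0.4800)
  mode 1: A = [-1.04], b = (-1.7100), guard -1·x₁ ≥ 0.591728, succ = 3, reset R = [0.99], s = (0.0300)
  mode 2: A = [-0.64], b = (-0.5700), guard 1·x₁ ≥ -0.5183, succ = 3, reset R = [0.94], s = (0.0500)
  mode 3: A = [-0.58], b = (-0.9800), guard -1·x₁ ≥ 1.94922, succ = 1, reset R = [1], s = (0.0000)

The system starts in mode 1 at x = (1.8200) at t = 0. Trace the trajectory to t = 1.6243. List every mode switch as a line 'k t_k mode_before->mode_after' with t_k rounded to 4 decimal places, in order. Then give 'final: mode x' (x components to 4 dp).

Mode 1: guard c·x = 0.5917 hit at Δt = 1.1455 (t = 1.1455), x⁻ = (-0.5917) → reset → x⁺ = (-0.5558), jump to mode 3
Mode 3: flow for 0.4788 to horizon, guard not reached → x = (-0.8307)

1 1.1455 1->3
final: 3 -0.8307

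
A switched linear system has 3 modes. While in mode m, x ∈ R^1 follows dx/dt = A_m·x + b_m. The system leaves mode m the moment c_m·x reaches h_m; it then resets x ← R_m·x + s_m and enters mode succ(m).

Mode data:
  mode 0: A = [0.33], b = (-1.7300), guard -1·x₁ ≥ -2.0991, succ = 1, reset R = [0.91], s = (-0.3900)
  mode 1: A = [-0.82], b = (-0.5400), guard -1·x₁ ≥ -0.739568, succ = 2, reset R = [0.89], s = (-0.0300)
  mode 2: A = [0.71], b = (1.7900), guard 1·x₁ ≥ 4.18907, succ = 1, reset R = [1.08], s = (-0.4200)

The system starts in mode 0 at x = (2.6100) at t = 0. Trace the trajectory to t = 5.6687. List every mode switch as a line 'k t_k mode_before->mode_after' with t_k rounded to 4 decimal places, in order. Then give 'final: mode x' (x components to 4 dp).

1 0.5375 0->1
2 1.0785 1->2
3 2.1439 2->1
4 3.6387 1->2
5 4.7041 2->1
final: 1 1.5008

Mode 0: guard c·x = -2.0991 hit at Δt = 0.5375 (t = 0.5375), x⁻ = (2.0991) → reset → x⁺ = (1.5202), jump to mode 1
Mode 1: guard c·x = -0.7396 hit at Δt = 0.5410 (t = 1.0785), x⁻ = (0.7396) → reset → x⁺ = (0.6282), jump to mode 2
Mode 2: guard c·x = 4.1891 hit at Δt = 1.0654 (t = 2.1439), x⁻ = (4.1891) → reset → x⁺ = (4.1042), jump to mode 1
Mode 1: guard c·x = -0.7396 hit at Δt = 1.4948 (t = 3.6387), x⁻ = (0.7396) → reset → x⁺ = (0.6282), jump to mode 2
Mode 2: guard c·x = 4.1891 hit at Δt = 1.0654 (t = 4.7041), x⁻ = (4.1891) → reset → x⁺ = (4.1042), jump to mode 1
Mode 1: flow for 0.9646 to horizon, guard not reached → x = (1.5008)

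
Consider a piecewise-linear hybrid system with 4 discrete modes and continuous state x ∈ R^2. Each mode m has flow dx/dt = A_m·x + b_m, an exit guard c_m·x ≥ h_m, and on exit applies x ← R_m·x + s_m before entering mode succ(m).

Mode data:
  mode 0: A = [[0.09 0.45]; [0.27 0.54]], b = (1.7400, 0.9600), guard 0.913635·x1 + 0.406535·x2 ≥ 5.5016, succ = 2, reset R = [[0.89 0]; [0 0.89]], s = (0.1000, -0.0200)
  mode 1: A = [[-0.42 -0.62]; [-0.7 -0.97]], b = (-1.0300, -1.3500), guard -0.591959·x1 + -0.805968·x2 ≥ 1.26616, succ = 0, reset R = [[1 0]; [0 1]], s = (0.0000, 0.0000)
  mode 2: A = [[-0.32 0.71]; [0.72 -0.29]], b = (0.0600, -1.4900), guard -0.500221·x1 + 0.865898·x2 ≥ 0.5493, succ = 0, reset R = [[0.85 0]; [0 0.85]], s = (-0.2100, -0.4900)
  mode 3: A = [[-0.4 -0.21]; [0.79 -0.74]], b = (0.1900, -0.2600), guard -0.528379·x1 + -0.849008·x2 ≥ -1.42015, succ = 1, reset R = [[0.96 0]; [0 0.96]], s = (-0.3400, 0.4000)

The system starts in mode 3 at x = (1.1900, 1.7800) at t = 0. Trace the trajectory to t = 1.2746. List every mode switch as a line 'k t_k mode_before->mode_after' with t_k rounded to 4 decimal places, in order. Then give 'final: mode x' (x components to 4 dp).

1 0.9091 3->1
final: 1 -0.2601 0.6810

Mode 3: guard c·x = -1.4202 hit at Δt = 0.9091 (t = 0.9091), x⁻ = (0.7359, 1.2147) → reset → x⁺ = (0.3664, 1.5662), jump to mode 1
Mode 1: flow for 0.3655 to horizon, guard not reached → x = (-0.2601, 0.6810)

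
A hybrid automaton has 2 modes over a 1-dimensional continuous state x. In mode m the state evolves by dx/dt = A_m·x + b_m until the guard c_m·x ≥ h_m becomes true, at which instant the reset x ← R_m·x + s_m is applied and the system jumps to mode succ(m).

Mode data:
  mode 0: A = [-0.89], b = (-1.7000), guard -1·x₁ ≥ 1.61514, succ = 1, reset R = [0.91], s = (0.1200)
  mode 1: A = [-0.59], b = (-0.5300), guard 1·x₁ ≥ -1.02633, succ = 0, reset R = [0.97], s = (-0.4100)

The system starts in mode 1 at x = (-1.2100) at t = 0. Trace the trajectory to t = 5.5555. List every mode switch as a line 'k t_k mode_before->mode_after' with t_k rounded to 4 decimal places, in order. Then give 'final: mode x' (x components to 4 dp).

Mode 1: guard c·x = -1.0263 hit at Δt = 1.5081 (t = 1.5081), x⁻ = (-1.0263) → reset → x⁺ = (-1.4055), jump to mode 0
Mode 0: guard c·x = 1.6151 hit at Δt = 0.6032 (t = 2.1113), x⁻ = (-1.6151) → reset → x⁺ = (-1.3498), jump to mode 1
Mode 1: guard c·x = -1.0263 hit at Δt = 2.1361 (t = 4.2474), x⁻ = (-1.0263) → reset → x⁺ = (-1.4055), jump to mode 0
Mode 0: guard c·x = 1.6151 hit at Δt = 0.6032 (t = 4.8506), x⁻ = (-1.6151) → reset → x⁺ = (-1.3498), jump to mode 1
Mode 1: flow for 0.7049 to horizon, guard not reached → x = (-1.1962)

1 1.5081 1->0
2 2.1113 0->1
3 4.2474 1->0
4 4.8506 0->1
final: 1 -1.1962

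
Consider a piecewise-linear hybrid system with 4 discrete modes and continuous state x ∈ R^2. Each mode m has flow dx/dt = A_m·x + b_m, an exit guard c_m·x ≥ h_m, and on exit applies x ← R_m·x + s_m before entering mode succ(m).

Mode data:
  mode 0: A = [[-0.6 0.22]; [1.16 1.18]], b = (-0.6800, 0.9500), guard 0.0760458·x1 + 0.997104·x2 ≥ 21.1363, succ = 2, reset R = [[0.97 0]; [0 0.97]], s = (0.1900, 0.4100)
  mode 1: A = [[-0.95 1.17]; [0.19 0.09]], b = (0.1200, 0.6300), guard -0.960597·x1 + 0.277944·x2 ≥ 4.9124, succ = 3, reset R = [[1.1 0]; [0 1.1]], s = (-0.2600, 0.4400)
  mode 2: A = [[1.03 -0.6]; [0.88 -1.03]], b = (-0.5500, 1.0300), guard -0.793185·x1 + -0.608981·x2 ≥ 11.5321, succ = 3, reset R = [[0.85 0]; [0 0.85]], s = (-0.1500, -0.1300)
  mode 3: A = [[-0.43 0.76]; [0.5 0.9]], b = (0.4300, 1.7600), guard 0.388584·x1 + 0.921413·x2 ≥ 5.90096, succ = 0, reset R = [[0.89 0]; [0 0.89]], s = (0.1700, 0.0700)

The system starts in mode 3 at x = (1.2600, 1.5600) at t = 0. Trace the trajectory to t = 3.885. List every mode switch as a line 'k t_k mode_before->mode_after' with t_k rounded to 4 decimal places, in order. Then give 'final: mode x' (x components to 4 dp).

1 0.6708 3->0
2 1.6121 0->2
3 3.1193 2->3
final: 3 -9.7993 -4.0362

Mode 3: guard c·x = 5.9010 hit at Δt = 0.6708 (t = 0.6708), x⁻ = (2.6510, 5.2863) → reset → x⁺ = (2.5294, 4.7748), jump to mode 0
Mode 0: guard c·x = 21.1363 hit at Δt = 0.9413 (t = 1.6121), x⁻ = (2.8686, 20.9789) → reset → x⁺ = (2.9725, 20.7595), jump to mode 2
Mode 2: guard c·x = 11.5321 hit at Δt = 1.5072 (t = 3.1193), x⁻ = (-14.7260, 0.2436) → reset → x⁺ = (-12.6671, 0.0771), jump to mode 3
Mode 3: flow for 0.7657 to horizon, guard not reached → x = (-9.7993, -4.0362)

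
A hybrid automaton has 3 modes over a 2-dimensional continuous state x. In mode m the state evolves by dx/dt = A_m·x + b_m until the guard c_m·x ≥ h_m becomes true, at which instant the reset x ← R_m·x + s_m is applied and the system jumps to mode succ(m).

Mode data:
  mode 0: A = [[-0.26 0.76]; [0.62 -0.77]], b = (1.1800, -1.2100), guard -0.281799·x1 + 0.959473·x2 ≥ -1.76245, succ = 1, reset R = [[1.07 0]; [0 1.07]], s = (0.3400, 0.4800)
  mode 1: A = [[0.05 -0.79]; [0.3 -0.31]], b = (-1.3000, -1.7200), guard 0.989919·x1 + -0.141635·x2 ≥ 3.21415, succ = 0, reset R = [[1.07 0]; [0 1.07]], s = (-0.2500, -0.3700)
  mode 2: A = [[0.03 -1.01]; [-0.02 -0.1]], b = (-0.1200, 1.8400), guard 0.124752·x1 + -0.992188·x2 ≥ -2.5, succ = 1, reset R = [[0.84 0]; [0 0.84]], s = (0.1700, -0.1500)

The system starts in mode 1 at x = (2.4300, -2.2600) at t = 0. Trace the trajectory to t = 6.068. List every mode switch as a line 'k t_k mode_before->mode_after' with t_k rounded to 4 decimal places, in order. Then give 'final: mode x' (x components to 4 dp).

1 0.6959 1->0
2 1.6746 0->1
3 4.6029 1->0
4 5.5066 0->1
final: 1 2.3786 -1.1978

Mode 1: guard c·x = 3.2142 hit at Δt = 0.6959 (t = 0.6959), x⁻ = (2.9039, -2.3971) → reset → x⁺ = (2.8572, -2.9349), jump to mode 0
Mode 0: guard c·x = -1.7625 hit at Δt = 0.9787 (t = 1.6746), x⁻ = (1.9775, -1.2561) → reset → x⁺ = (2.4560, -0.8640), jump to mode 1
Mode 1: guard c·x = 3.2142 hit at Δt = 2.9283 (t = 4.6029), x⁻ = (2.9265, -2.2391) → reset → x⁺ = (2.8814, -2.7659), jump to mode 0
Mode 0: guard c·x = -1.7625 hit at Δt = 0.9037 (t = 5.5066), x⁻ = (2.1023, -1.2194) → reset → x⁺ = (2.5895, -0.8248), jump to mode 1
Mode 1: flow for 0.5614 to horizon, guard not reached → x = (2.3786, -1.1978)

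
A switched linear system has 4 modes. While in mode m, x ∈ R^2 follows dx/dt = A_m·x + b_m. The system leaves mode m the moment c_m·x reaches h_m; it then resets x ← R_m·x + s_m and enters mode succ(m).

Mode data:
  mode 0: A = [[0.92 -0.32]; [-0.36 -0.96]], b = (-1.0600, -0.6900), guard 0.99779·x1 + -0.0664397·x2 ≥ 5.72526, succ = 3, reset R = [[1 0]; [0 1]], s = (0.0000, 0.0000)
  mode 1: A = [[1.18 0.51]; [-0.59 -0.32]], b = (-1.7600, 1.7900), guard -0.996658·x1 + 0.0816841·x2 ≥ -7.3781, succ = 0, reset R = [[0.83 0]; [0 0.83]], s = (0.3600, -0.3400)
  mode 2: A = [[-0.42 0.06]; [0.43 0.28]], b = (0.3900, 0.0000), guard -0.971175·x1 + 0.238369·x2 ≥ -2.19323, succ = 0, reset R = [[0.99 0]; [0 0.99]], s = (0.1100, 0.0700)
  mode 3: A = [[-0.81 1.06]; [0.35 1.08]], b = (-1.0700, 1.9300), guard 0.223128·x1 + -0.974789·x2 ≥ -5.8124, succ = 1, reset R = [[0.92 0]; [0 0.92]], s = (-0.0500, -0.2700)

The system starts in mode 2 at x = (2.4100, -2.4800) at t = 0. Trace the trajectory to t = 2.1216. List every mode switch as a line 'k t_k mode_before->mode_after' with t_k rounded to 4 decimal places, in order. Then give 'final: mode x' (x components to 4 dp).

Mode 2: guard c·x = -2.1932 hit at Δt = 1.1567 (t = 1.1567), x⁻ = (1.7124, -2.2242) → reset → x⁺ = (1.8053, -2.1320), jump to mode 0
Mode 0: flow for 0.9649 to horizon, guard not reached → x = (3.7159, -1.9063)

1 1.1567 2->0
final: 0 3.7159 -1.9063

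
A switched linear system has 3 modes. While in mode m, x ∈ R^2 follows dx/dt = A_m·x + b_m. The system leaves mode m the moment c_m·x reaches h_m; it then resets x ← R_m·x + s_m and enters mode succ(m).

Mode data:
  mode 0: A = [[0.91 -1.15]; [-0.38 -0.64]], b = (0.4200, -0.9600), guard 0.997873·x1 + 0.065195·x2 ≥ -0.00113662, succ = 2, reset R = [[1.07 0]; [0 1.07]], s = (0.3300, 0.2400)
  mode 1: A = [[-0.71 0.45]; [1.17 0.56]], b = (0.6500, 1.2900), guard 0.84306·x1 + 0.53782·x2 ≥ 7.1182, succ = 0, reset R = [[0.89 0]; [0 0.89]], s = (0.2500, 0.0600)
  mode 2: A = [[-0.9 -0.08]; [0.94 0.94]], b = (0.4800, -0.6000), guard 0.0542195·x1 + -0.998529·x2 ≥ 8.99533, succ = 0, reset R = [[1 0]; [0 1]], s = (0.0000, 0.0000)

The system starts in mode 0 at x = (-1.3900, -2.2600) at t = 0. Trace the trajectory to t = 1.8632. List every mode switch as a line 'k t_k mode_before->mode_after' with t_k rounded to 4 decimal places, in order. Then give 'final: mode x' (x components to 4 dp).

1 0.7207 0->2
final: 2 0.7052 -5.2235

Mode 0: guard c·x = -0.0011 hit at Δt = 0.7207 (t = 0.7207), x⁻ = (0.1191, -1.8408) → reset → x⁺ = (0.4575, -1.7296), jump to mode 2
Mode 2: flow for 1.1425 to horizon, guard not reached → x = (0.7052, -5.2235)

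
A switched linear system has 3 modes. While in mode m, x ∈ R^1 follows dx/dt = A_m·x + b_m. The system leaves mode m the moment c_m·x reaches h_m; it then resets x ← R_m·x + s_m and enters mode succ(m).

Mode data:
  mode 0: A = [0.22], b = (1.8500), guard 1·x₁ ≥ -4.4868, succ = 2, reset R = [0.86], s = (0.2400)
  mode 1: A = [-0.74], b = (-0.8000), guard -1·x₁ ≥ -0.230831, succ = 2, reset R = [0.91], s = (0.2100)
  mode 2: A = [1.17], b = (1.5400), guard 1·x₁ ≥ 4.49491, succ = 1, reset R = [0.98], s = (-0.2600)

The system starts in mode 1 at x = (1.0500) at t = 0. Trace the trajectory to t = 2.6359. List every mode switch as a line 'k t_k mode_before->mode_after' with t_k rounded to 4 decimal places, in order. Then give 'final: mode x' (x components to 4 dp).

1 0.6556 1->2
2 1.6881 2->1
final: 1 1.5106

Mode 1: guard c·x = -0.2308 hit at Δt = 0.6556 (t = 0.6556), x⁻ = (0.2308) → reset → x⁺ = (0.4201), jump to mode 2
Mode 2: guard c·x = 4.4949 hit at Δt = 1.0325 (t = 1.6881), x⁻ = (4.4949) → reset → x⁺ = (4.1450), jump to mode 1
Mode 1: flow for 0.9478 to horizon, guard not reached → x = (1.5106)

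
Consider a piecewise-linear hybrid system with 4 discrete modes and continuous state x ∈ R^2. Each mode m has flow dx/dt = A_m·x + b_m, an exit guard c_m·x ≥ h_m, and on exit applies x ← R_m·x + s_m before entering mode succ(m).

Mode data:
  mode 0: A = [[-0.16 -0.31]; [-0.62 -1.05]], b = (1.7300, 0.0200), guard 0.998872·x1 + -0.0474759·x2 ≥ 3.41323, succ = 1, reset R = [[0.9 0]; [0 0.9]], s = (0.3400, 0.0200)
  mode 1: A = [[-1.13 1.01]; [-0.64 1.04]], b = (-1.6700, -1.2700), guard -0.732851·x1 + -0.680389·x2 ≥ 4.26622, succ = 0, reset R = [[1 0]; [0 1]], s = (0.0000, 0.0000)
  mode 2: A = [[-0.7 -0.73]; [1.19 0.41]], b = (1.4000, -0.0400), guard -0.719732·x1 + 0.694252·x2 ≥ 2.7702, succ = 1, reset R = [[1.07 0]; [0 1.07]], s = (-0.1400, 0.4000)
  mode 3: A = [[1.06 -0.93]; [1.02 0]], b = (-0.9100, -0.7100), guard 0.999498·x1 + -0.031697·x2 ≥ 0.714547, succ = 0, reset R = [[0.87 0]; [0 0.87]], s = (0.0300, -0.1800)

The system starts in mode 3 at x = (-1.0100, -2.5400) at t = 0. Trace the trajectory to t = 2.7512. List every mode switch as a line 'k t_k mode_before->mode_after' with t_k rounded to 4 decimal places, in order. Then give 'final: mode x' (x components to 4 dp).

1 0.9800 3->0
2 2.2975 0->1
final: 1 0.3420 -4.1091

Mode 3: guard c·x = 0.7145 hit at Δt = 0.9800 (t = 0.9800), x⁻ = (0.5986, -3.6677) → reset → x⁺ = (0.5508, -3.3709), jump to mode 0
Mode 0: guard c·x = 3.4132 hit at Δt = 1.3175 (t = 2.2975), x⁻ = (3.3284, -1.8659) → reset → x⁺ = (3.3356, -1.6593), jump to mode 1
Mode 1: flow for 0.4537 to horizon, guard not reached → x = (0.3420, -4.1091)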